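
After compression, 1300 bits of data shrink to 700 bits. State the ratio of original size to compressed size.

Compression ratio = Original / Compressed
= 1300 / 700 = 1.86:1


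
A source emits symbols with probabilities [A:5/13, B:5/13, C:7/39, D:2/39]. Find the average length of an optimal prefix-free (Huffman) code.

Huffman tree construction:
Combine smallest probabilities repeatedly
Resulting codes:
  A: 11 (length 2)
  B: 0 (length 1)
  C: 101 (length 3)
  D: 100 (length 3)
Average length = Σ p(s) × length(s) = 1.8462 bits


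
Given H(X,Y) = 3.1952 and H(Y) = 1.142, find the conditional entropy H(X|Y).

Chain rule: H(X,Y) = H(X|Y) + H(Y)
H(X|Y) = H(X,Y) - H(Y) = 3.1952 - 1.142 = 2.0532 bits


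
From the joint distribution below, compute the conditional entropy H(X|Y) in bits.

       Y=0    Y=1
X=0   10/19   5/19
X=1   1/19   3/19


H(X|Y) = Σ_y p(y) H(X|Y=y)
  p(Y=0) = 11/19, H(X|Y=0) = 0.4395
  p(Y=1) = 8/19, H(X|Y=1) = 0.9544
H(X|Y) = 0.5789×0.4395 + 0.4211×0.9544 = 0.6563 bits


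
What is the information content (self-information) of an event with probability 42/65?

Information content I(x) = -log₂(p(x))
I = -log₂(42/65) = -log₂(0.6462)
I = 0.6301 bits


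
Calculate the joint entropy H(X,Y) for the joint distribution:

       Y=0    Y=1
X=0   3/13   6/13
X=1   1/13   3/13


H(X,Y) = -Σ p(x,y) log₂ p(x,y)
  p(0,0)=3/13: -0.2308 × log₂(0.2308) = 0.4882
  p(0,1)=6/13: -0.4615 × log₂(0.4615) = 0.5148
  p(1,0)=1/13: -0.0769 × log₂(0.0769) = 0.2846
  p(1,1)=3/13: -0.2308 × log₂(0.2308) = 0.4882
H(X,Y) = 1.7759 bits


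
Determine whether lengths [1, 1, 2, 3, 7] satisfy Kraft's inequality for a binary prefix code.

Kraft inequality: Σ 2^(-l_i) ≤ 1 for prefix-free code
Calculating: 2^(-1) + 2^(-1) + 2^(-2) + 2^(-3) + 2^(-7)
= 0.5 + 0.5 + 0.25 + 0.125 + 0.0078125
= 1.3828
Since 1.3828 > 1, prefix-free code does not exist


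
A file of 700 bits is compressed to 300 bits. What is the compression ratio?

Compression ratio = Original / Compressed
= 700 / 300 = 2.33:1


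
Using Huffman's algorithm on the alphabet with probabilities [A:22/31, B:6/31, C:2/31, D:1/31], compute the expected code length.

Huffman tree construction:
Combine smallest probabilities repeatedly
Resulting codes:
  A: 1 (length 1)
  B: 01 (length 2)
  C: 001 (length 3)
  D: 000 (length 3)
Average length = Σ p(s) × length(s) = 1.3871 bits


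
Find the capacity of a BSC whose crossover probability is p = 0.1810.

For BSC with error probability p:
C = 1 - H(p) where H(p) is binary entropy
H(0.1810) = -0.1810 × log₂(0.1810) - 0.8190 × log₂(0.8190)
H(p) = 0.6823
C = 1 - 0.6823 = 0.3177 bits/use


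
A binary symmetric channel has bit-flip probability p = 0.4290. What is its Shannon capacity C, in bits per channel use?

For BSC with error probability p:
C = 1 - H(p) where H(p) is binary entropy
H(0.4290) = -0.4290 × log₂(0.4290) - 0.5710 × log₂(0.5710)
H(p) = 0.9854
C = 1 - 0.9854 = 0.0146 bits/use


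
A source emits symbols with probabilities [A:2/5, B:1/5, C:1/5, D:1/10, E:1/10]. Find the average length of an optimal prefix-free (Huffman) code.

Huffman tree construction:
Combine smallest probabilities repeatedly
Resulting codes:
  A: 11 (length 2)
  B: 00 (length 2)
  C: 01 (length 2)
  D: 100 (length 3)
  E: 101 (length 3)
Average length = Σ p(s) × length(s) = 2.2000 bits


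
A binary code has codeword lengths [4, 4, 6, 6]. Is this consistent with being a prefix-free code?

Kraft inequality: Σ 2^(-l_i) ≤ 1 for prefix-free code
Calculating: 2^(-4) + 2^(-4) + 2^(-6) + 2^(-6)
= 0.0625 + 0.0625 + 0.015625 + 0.015625
= 0.1562
Since 0.1562 ≤ 1, prefix-free code exists


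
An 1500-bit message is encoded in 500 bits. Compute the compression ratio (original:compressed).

Compression ratio = Original / Compressed
= 1500 / 500 = 3.00:1


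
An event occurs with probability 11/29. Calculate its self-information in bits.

Information content I(x) = -log₂(p(x))
I = -log₂(11/29) = -log₂(0.3793)
I = 1.3985 bits


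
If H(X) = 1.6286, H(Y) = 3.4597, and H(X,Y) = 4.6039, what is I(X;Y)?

I(X;Y) = H(X) + H(Y) - H(X,Y)
I(X;Y) = 1.6286 + 3.4597 - 4.6039 = 0.4844 bits


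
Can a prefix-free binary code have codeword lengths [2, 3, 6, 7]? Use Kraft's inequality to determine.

Kraft inequality: Σ 2^(-l_i) ≤ 1 for prefix-free code
Calculating: 2^(-2) + 2^(-3) + 2^(-6) + 2^(-7)
= 0.25 + 0.125 + 0.015625 + 0.0078125
= 0.3984
Since 0.3984 ≤ 1, prefix-free code exists


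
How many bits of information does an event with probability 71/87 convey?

Information content I(x) = -log₂(p(x))
I = -log₂(71/87) = -log₂(0.8161)
I = 0.2932 bits


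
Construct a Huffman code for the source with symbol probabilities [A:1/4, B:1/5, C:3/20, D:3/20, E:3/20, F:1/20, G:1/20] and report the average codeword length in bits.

Huffman tree construction:
Combine smallest probabilities repeatedly
Resulting codes:
  A: 01 (length 2)
  B: 00 (length 2)
  C: 101 (length 3)
  D: 110 (length 3)
  E: 111 (length 3)
  F: 1000 (length 4)
  G: 1001 (length 4)
Average length = Σ p(s) × length(s) = 2.6500 bits


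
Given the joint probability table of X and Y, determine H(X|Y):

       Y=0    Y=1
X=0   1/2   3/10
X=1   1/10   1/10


H(X|Y) = Σ_y p(y) H(X|Y=y)
  p(Y=0) = 3/5, H(X|Y=0) = 0.6500
  p(Y=1) = 2/5, H(X|Y=1) = 0.8113
H(X|Y) = 0.6000×0.6500 + 0.4000×0.8113 = 0.7145 bits


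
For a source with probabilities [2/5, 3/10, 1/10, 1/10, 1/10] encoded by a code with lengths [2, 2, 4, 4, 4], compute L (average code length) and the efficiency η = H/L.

Average length L = Σ p_i × l_i = 2.6000 bits
Entropy H = 2.0464 bits
Efficiency η = H/L × 100% = 78.71%


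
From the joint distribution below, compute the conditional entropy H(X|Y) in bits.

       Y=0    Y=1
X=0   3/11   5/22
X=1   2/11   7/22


H(X|Y) = Σ_y p(y) H(X|Y=y)
  p(Y=0) = 5/11, H(X|Y=0) = 0.9710
  p(Y=1) = 6/11, H(X|Y=1) = 0.9799
H(X|Y) = 0.4545×0.9710 + 0.5455×0.9799 = 0.9758 bits


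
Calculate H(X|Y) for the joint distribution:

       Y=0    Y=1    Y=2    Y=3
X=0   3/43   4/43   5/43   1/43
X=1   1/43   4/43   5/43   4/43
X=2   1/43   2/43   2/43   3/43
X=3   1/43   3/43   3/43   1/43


H(X|Y) = Σ_y p(y) H(X|Y=y)
  p(Y=0) = 6/43, H(X|Y=0) = 1.7925
  p(Y=1) = 13/43, H(X|Y=1) = 1.9501
  p(Y=2) = 15/43, H(X|Y=2) = 1.9086
  p(Y=3) = 9/43, H(X|Y=3) = 1.7527
H(X|Y) = 0.1395×1.7925 + 0.3023×1.9501 + 0.3488×1.9086 + 0.2093×1.7527 = 1.8723 bits


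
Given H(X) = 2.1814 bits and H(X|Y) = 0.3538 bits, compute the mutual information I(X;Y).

I(X;Y) = H(X) - H(X|Y)
I(X;Y) = 2.1814 - 0.3538 = 1.8276 bits


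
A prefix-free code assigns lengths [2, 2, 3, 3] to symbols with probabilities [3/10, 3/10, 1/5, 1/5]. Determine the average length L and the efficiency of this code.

Average length L = Σ p_i × l_i = 2.4000 bits
Entropy H = 1.9710 bits
Efficiency η = H/L × 100% = 82.12%


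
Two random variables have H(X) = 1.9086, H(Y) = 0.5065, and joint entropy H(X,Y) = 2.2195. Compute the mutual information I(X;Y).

I(X;Y) = H(X) + H(Y) - H(X,Y)
I(X;Y) = 1.9086 + 0.5065 - 2.2195 = 0.1956 bits


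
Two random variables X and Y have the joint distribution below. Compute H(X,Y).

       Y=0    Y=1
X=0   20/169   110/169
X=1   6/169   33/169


H(X,Y) = -Σ p(x,y) log₂ p(x,y)
  p(0,0)=20/169: -0.1183 × log₂(0.1183) = 0.3644
  p(0,1)=110/169: -0.6509 × log₂(0.6509) = 0.4032
  p(1,0)=6/169: -0.0355 × log₂(0.0355) = 0.1710
  p(1,1)=33/169: -0.1953 × log₂(0.1953) = 0.4601
H(X,Y) = 1.3987 bits


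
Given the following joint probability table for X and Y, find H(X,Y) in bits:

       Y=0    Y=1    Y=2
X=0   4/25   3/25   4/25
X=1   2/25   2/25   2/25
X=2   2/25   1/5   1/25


H(X,Y) = -Σ p(x,y) log₂ p(x,y)
  p(0,0)=4/25: -0.1600 × log₂(0.1600) = 0.4230
  p(0,1)=3/25: -0.1200 × log₂(0.1200) = 0.3671
  p(0,2)=4/25: -0.1600 × log₂(0.1600) = 0.4230
  p(1,0)=2/25: -0.0800 × log₂(0.0800) = 0.2915
  p(1,1)=2/25: -0.0800 × log₂(0.0800) = 0.2915
  p(1,2)=2/25: -0.0800 × log₂(0.0800) = 0.2915
  p(2,0)=2/25: -0.0800 × log₂(0.0800) = 0.2915
  p(2,1)=1/5: -0.2000 × log₂(0.2000) = 0.4644
  p(2,2)=1/25: -0.0400 × log₂(0.0400) = 0.1858
H(X,Y) = 3.0293 bits


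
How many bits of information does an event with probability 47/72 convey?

Information content I(x) = -log₂(p(x))
I = -log₂(47/72) = -log₂(0.6528)
I = 0.6153 bits


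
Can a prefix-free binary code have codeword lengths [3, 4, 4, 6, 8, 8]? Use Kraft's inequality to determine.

Kraft inequality: Σ 2^(-l_i) ≤ 1 for prefix-free code
Calculating: 2^(-3) + 2^(-4) + 2^(-4) + 2^(-6) + 2^(-8) + 2^(-8)
= 0.125 + 0.0625 + 0.0625 + 0.015625 + 0.00390625 + 0.00390625
= 0.2734
Since 0.2734 ≤ 1, prefix-free code exists


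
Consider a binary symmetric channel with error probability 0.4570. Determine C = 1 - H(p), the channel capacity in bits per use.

For BSC with error probability p:
C = 1 - H(p) where H(p) is binary entropy
H(0.4570) = -0.4570 × log₂(0.4570) - 0.5430 × log₂(0.5430)
H(p) = 0.9947
C = 1 - 0.9947 = 0.0053 bits/use


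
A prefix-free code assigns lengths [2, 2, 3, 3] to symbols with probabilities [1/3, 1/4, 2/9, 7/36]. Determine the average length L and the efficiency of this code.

Average length L = Σ p_i × l_i = 2.4167 bits
Entropy H = 1.9699 bits
Efficiency η = H/L × 100% = 81.51%


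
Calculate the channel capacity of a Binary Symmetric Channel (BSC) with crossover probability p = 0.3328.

For BSC with error probability p:
C = 1 - H(p) where H(p) is binary entropy
H(0.3328) = -0.3328 × log₂(0.3328) - 0.6672 × log₂(0.6672)
H(p) = 0.9178
C = 1 - 0.9178 = 0.0822 bits/use


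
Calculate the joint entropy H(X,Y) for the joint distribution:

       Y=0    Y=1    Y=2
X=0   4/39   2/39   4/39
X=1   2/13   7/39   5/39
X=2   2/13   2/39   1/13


H(X,Y) = -Σ p(x,y) log₂ p(x,y)
  p(0,0)=4/39: -0.1026 × log₂(0.1026) = 0.3370
  p(0,1)=2/39: -0.0513 × log₂(0.0513) = 0.2198
  p(0,2)=4/39: -0.1026 × log₂(0.1026) = 0.3370
  p(1,0)=2/13: -0.1538 × log₂(0.1538) = 0.4155
  p(1,1)=7/39: -0.1795 × log₂(0.1795) = 0.4448
  p(1,2)=5/39: -0.1282 × log₂(0.1282) = 0.3799
  p(2,0)=2/13: -0.1538 × log₂(0.1538) = 0.4155
  p(2,1)=2/39: -0.0513 × log₂(0.0513) = 0.2198
  p(2,2)=1/13: -0.0769 × log₂(0.0769) = 0.2846
H(X,Y) = 3.0537 bits


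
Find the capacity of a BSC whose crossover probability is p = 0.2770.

For BSC with error probability p:
C = 1 - H(p) where H(p) is binary entropy
H(0.2770) = -0.2770 × log₂(0.2770) - 0.7230 × log₂(0.7230)
H(p) = 0.8513
C = 1 - 0.8513 = 0.1487 bits/use


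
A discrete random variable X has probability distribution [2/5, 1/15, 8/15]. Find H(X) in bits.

H(X) = -Σ p(x) log₂ p(x)
  -2/5 × log₂(2/5) = 0.5288
  -1/15 × log₂(1/15) = 0.2605
  -8/15 × log₂(8/15) = 0.4837
H(X) = 1.2729 bits


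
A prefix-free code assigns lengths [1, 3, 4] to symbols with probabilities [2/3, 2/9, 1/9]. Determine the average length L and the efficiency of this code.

Average length L = Σ p_i × l_i = 1.7778 bits
Entropy H = 1.2244 bits
Efficiency η = H/L × 100% = 68.87%


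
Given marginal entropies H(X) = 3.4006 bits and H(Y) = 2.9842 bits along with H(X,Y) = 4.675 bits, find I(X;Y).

I(X;Y) = H(X) + H(Y) - H(X,Y)
I(X;Y) = 3.4006 + 2.9842 - 4.675 = 1.7098 bits


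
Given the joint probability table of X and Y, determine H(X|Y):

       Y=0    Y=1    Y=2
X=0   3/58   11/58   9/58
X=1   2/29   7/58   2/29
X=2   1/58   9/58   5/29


H(X|Y) = Σ_y p(y) H(X|Y=y)
  p(Y=0) = 4/29, H(X|Y=0) = 1.4056
  p(Y=1) = 27/58, H(X|Y=1) = 1.5610
  p(Y=2) = 23/58, H(X|Y=2) = 1.4910
H(X|Y) = 0.1379×1.4056 + 0.4655×1.5610 + 0.3966×1.4910 = 1.5118 bits


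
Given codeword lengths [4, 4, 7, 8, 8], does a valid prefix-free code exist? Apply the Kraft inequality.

Kraft inequality: Σ 2^(-l_i) ≤ 1 for prefix-free code
Calculating: 2^(-4) + 2^(-4) + 2^(-7) + 2^(-8) + 2^(-8)
= 0.0625 + 0.0625 + 0.0078125 + 0.00390625 + 0.00390625
= 0.1406
Since 0.1406 ≤ 1, prefix-free code exists


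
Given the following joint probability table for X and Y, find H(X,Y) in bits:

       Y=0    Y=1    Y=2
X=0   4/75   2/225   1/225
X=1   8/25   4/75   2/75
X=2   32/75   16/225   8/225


H(X,Y) = -Σ p(x,y) log₂ p(x,y)
  p(0,0)=4/75: -0.0533 × log₂(0.0533) = 0.2255
  p(0,1)=2/225: -0.0089 × log₂(0.0089) = 0.0606
  p(0,2)=1/225: -0.0044 × log₂(0.0044) = 0.0347
  p(1,0)=8/25: -0.3200 × log₂(0.3200) = 0.5260
  p(1,1)=4/75: -0.0533 × log₂(0.0533) = 0.2255
  p(1,2)=2/75: -0.0267 × log₂(0.0267) = 0.1394
  p(2,0)=32/75: -0.4267 × log₂(0.4267) = 0.5243
  p(2,1)=16/225: -0.0711 × log₂(0.0711) = 0.2712
  p(2,2)=8/225: -0.0356 × log₂(0.0356) = 0.1712
H(X,Y) = 2.1785 bits


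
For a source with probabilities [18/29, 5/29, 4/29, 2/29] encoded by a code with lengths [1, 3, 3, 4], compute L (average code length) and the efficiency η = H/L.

Average length L = Σ p_i × l_i = 1.8276 bits
Entropy H = 1.5246 bits
Efficiency η = H/L × 100% = 83.42%


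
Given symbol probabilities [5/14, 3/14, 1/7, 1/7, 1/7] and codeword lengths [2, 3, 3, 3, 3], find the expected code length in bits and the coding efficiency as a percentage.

Average length L = Σ p_i × l_i = 2.6429 bits
Entropy H = 2.2099 bits
Efficiency η = H/L × 100% = 83.62%


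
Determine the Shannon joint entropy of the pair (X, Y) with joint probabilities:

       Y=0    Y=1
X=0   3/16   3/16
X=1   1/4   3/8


H(X,Y) = -Σ p(x,y) log₂ p(x,y)
  p(0,0)=3/16: -0.1875 × log₂(0.1875) = 0.4528
  p(0,1)=3/16: -0.1875 × log₂(0.1875) = 0.4528
  p(1,0)=1/4: -0.2500 × log₂(0.2500) = 0.5000
  p(1,1)=3/8: -0.3750 × log₂(0.3750) = 0.5306
H(X,Y) = 1.9363 bits


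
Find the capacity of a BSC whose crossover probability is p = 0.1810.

For BSC with error probability p:
C = 1 - H(p) where H(p) is binary entropy
H(0.1810) = -0.1810 × log₂(0.1810) - 0.8190 × log₂(0.8190)
H(p) = 0.6823
C = 1 - 0.6823 = 0.3177 bits/use


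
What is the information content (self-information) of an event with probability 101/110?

Information content I(x) = -log₂(p(x))
I = -log₂(101/110) = -log₂(0.9182)
I = 0.1231 bits


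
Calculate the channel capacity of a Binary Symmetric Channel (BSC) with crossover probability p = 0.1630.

For BSC with error probability p:
C = 1 - H(p) where H(p) is binary entropy
H(0.1630) = -0.1630 × log₂(0.1630) - 0.8370 × log₂(0.8370)
H(p) = 0.6414
C = 1 - 0.6414 = 0.3586 bits/use


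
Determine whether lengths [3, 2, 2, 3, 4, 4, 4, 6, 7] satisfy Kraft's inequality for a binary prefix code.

Kraft inequality: Σ 2^(-l_i) ≤ 1 for prefix-free code
Calculating: 2^(-3) + 2^(-2) + 2^(-2) + 2^(-3) + 2^(-4) + 2^(-4) + 2^(-4) + 2^(-6) + 2^(-7)
= 0.125 + 0.25 + 0.25 + 0.125 + 0.0625 + 0.0625 + 0.0625 + 0.015625 + 0.0078125
= 0.9609
Since 0.9609 ≤ 1, prefix-free code exists


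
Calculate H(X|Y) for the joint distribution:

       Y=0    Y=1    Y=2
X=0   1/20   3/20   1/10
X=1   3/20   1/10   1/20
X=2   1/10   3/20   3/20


H(X|Y) = Σ_y p(y) H(X|Y=y)
  p(Y=0) = 3/10, H(X|Y=0) = 1.4591
  p(Y=1) = 2/5, H(X|Y=1) = 1.5613
  p(Y=2) = 3/10, H(X|Y=2) = 1.4591
H(X|Y) = 0.3000×1.4591 + 0.4000×1.5613 + 0.3000×1.4591 = 1.5000 bits


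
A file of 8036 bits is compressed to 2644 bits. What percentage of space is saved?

Space savings = (1 - Compressed/Original) × 100%
= (1 - 2644/8036) × 100%
= 67.10%


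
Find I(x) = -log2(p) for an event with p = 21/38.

Information content I(x) = -log₂(p(x))
I = -log₂(21/38) = -log₂(0.5526)
I = 0.8556 bits


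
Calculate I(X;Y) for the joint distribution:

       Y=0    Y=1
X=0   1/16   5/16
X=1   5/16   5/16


H(X) = 0.9544, H(Y) = 0.9544, H(X,Y) = 1.8232
I(X;Y) = H(X) + H(Y) - H(X,Y) = 0.0857 bits


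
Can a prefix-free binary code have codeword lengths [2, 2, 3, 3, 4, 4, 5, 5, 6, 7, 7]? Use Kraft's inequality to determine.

Kraft inequality: Σ 2^(-l_i) ≤ 1 for prefix-free code
Calculating: 2^(-2) + 2^(-2) + 2^(-3) + 2^(-3) + 2^(-4) + 2^(-4) + 2^(-5) + 2^(-5) + 2^(-6) + 2^(-7) + 2^(-7)
= 0.25 + 0.25 + 0.125 + 0.125 + 0.0625 + 0.0625 + 0.03125 + 0.03125 + 0.015625 + 0.0078125 + 0.0078125
= 0.9688
Since 0.9688 ≤ 1, prefix-free code exists


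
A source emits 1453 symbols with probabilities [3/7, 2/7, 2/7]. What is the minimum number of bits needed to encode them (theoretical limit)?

Entropy H = 1.5567 bits/symbol
Minimum bits = H × n = 1.5567 × 1453
= 2261.82 bits


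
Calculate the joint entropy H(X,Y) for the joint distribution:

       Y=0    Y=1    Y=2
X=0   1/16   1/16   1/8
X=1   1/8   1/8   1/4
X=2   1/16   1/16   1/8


H(X,Y) = -Σ p(x,y) log₂ p(x,y)
  p(0,0)=1/16: -0.0625 × log₂(0.0625) = 0.2500
  p(0,1)=1/16: -0.0625 × log₂(0.0625) = 0.2500
  p(0,2)=1/8: -0.1250 × log₂(0.1250) = 0.3750
  p(1,0)=1/8: -0.1250 × log₂(0.1250) = 0.3750
  p(1,1)=1/8: -0.1250 × log₂(0.1250) = 0.3750
  p(1,2)=1/4: -0.2500 × log₂(0.2500) = 0.5000
  p(2,0)=1/16: -0.0625 × log₂(0.0625) = 0.2500
  p(2,1)=1/16: -0.0625 × log₂(0.0625) = 0.2500
  p(2,2)=1/8: -0.1250 × log₂(0.1250) = 0.3750
H(X,Y) = 3.0000 bits


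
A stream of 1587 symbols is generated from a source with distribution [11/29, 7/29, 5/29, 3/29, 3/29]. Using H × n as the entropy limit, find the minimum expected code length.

Entropy H = 2.1399 bits/symbol
Minimum bits = H × n = 2.1399 × 1587
= 3396.00 bits


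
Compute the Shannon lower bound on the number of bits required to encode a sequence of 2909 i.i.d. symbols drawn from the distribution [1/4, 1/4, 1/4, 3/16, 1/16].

Entropy H = 2.2028 bits/symbol
Minimum bits = H × n = 2.2028 × 2909
= 6408.00 bits


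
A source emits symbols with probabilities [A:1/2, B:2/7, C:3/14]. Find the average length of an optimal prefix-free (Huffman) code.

Huffman tree construction:
Combine smallest probabilities repeatedly
Resulting codes:
  A: 0 (length 1)
  B: 11 (length 2)
  C: 10 (length 2)
Average length = Σ p(s) × length(s) = 1.5000 bits


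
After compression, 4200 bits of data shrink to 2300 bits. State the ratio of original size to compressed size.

Compression ratio = Original / Compressed
= 4200 / 2300 = 1.83:1


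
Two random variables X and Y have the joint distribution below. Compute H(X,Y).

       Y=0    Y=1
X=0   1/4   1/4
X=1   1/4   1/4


H(X,Y) = -Σ p(x,y) log₂ p(x,y)
  p(0,0)=1/4: -0.2500 × log₂(0.2500) = 0.5000
  p(0,1)=1/4: -0.2500 × log₂(0.2500) = 0.5000
  p(1,0)=1/4: -0.2500 × log₂(0.2500) = 0.5000
  p(1,1)=1/4: -0.2500 × log₂(0.2500) = 0.5000
H(X,Y) = 2.0000 bits


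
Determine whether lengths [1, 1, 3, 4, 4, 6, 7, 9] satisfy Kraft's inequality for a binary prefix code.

Kraft inequality: Σ 2^(-l_i) ≤ 1 for prefix-free code
Calculating: 2^(-1) + 2^(-1) + 2^(-3) + 2^(-4) + 2^(-4) + 2^(-6) + 2^(-7) + 2^(-9)
= 0.5 + 0.5 + 0.125 + 0.0625 + 0.0625 + 0.015625 + 0.0078125 + 0.001953125
= 1.2754
Since 1.2754 > 1, prefix-free code does not exist


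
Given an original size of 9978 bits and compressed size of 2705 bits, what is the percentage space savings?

Space savings = (1 - Compressed/Original) × 100%
= (1 - 2705/9978) × 100%
= 72.89%


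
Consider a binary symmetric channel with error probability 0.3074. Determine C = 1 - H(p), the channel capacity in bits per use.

For BSC with error probability p:
C = 1 - H(p) where H(p) is binary entropy
H(0.3074) = -0.3074 × log₂(0.3074) - 0.6926 × log₂(0.6926)
H(p) = 0.8901
C = 1 - 0.8901 = 0.1099 bits/use


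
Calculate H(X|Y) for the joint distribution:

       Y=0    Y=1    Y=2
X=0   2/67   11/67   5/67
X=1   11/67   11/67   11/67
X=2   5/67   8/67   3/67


H(X|Y) = Σ_y p(y) H(X|Y=y)
  p(Y=0) = 18/67, H(X|Y=0) = 1.2997
  p(Y=1) = 30/67, H(X|Y=1) = 1.5700
  p(Y=2) = 19/67, H(X|Y=2) = 1.3838
H(X|Y) = 0.2687×1.2997 + 0.4478×1.5700 + 0.2836×1.3838 = 1.4446 bits


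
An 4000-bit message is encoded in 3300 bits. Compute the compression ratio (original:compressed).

Compression ratio = Original / Compressed
= 4000 / 3300 = 1.21:1


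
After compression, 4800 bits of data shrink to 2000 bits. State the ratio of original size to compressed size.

Compression ratio = Original / Compressed
= 4800 / 2000 = 2.40:1


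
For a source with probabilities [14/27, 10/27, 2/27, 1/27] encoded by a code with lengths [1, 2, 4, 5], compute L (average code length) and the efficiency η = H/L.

Average length L = Σ p_i × l_i = 1.7407 bits
Entropy H = 1.4763 bits
Efficiency η = H/L × 100% = 84.81%


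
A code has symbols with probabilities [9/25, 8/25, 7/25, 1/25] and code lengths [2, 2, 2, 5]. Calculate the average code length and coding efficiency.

Average length L = Σ p_i × l_i = 2.1200 bits
Entropy H = 1.7566 bits
Efficiency η = H/L × 100% = 82.86%


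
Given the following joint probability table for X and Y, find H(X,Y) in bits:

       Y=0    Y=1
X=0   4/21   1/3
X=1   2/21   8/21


H(X,Y) = -Σ p(x,y) log₂ p(x,y)
  p(0,0)=4/21: -0.1905 × log₂(0.1905) = 0.4557
  p(0,1)=1/3: -0.3333 × log₂(0.3333) = 0.5283
  p(1,0)=2/21: -0.0952 × log₂(0.0952) = 0.3231
  p(1,1)=8/21: -0.3810 × log₂(0.3810) = 0.5304
H(X,Y) = 1.8375 bits


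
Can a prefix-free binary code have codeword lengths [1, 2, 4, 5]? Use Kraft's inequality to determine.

Kraft inequality: Σ 2^(-l_i) ≤ 1 for prefix-free code
Calculating: 2^(-1) + 2^(-2) + 2^(-4) + 2^(-5)
= 0.5 + 0.25 + 0.0625 + 0.03125
= 0.8438
Since 0.8438 ≤ 1, prefix-free code exists


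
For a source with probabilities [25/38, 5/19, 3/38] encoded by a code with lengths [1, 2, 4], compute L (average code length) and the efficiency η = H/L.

Average length L = Σ p_i × l_i = 1.5000 bits
Entropy H = 1.1934 bits
Efficiency η = H/L × 100% = 79.56%


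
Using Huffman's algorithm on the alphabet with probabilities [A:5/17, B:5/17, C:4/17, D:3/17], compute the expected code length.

Huffman tree construction:
Combine smallest probabilities repeatedly
Resulting codes:
  A: 10 (length 2)
  B: 11 (length 2)
  C: 01 (length 2)
  D: 00 (length 2)
Average length = Σ p(s) × length(s) = 2.0000 bits


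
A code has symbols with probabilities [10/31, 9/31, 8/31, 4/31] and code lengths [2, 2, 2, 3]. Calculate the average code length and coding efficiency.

Average length L = Σ p_i × l_i = 2.1290 bits
Entropy H = 1.9300 bits
Efficiency η = H/L × 100% = 90.65%


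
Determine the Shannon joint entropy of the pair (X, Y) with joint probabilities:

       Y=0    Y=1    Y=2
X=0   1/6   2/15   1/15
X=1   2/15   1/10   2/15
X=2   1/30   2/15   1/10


H(X,Y) = -Σ p(x,y) log₂ p(x,y)
  p(0,0)=1/6: -0.1667 × log₂(0.1667) = 0.4308
  p(0,1)=2/15: -0.1333 × log₂(0.1333) = 0.3876
  p(0,2)=1/15: -0.0667 × log₂(0.0667) = 0.2605
  p(1,0)=2/15: -0.1333 × log₂(0.1333) = 0.3876
  p(1,1)=1/10: -0.1000 × log₂(0.1000) = 0.3322
  p(1,2)=2/15: -0.1333 × log₂(0.1333) = 0.3876
  p(2,0)=1/30: -0.0333 × log₂(0.0333) = 0.1636
  p(2,1)=2/15: -0.1333 × log₂(0.1333) = 0.3876
  p(2,2)=1/10: -0.1000 × log₂(0.1000) = 0.3322
H(X,Y) = 3.0696 bits


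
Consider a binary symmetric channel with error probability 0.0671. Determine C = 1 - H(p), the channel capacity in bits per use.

For BSC with error probability p:
C = 1 - H(p) where H(p) is binary entropy
H(0.0671) = -0.0671 × log₂(0.0671) - 0.9329 × log₂(0.9329)
H(p) = 0.3550
C = 1 - 0.3550 = 0.6450 bits/use


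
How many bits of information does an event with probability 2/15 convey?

Information content I(x) = -log₂(p(x))
I = -log₂(2/15) = -log₂(0.1333)
I = 2.9069 bits


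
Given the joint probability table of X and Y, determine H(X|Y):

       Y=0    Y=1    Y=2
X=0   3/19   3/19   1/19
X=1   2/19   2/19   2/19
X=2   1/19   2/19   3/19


H(X|Y) = Σ_y p(y) H(X|Y=y)
  p(Y=0) = 6/19, H(X|Y=0) = 1.4591
  p(Y=1) = 7/19, H(X|Y=1) = 1.5567
  p(Y=2) = 6/19, H(X|Y=2) = 1.4591
H(X|Y) = 0.3158×1.4591 + 0.3684×1.5567 + 0.3158×1.4591 = 1.4951 bits


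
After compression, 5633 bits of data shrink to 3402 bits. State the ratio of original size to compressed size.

Compression ratio = Original / Compressed
= 5633 / 3402 = 1.66:1


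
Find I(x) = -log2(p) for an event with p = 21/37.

Information content I(x) = -log₂(p(x))
I = -log₂(21/37) = -log₂(0.5676)
I = 0.8171 bits


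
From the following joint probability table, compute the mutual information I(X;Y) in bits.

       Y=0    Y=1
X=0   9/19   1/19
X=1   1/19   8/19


H(X) = 0.9980, H(Y) = 0.9980, H(X,Y) = 1.4832
I(X;Y) = H(X) + H(Y) - H(X,Y) = 0.5128 bits


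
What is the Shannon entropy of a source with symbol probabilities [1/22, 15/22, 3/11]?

H(X) = -Σ p(x) log₂ p(x)
  -1/22 × log₂(1/22) = 0.2027
  -15/22 × log₂(15/22) = 0.3767
  -3/11 × log₂(3/11) = 0.5112
H(X) = 1.0907 bits


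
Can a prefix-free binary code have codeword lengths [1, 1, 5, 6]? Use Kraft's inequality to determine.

Kraft inequality: Σ 2^(-l_i) ≤ 1 for prefix-free code
Calculating: 2^(-1) + 2^(-1) + 2^(-5) + 2^(-6)
= 0.5 + 0.5 + 0.03125 + 0.015625
= 1.0469
Since 1.0469 > 1, prefix-free code does not exist


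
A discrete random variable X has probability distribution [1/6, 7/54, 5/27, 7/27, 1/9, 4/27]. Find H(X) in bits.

H(X) = -Σ p(x) log₂ p(x)
  -1/6 × log₂(1/6) = 0.4308
  -7/54 × log₂(7/54) = 0.3821
  -5/27 × log₂(5/27) = 0.4505
  -7/27 × log₂(7/27) = 0.5049
  -1/9 × log₂(1/9) = 0.3522
  -4/27 × log₂(4/27) = 0.4081
H(X) = 2.5287 bits


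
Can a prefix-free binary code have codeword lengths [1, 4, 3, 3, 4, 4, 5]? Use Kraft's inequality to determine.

Kraft inequality: Σ 2^(-l_i) ≤ 1 for prefix-free code
Calculating: 2^(-1) + 2^(-4) + 2^(-3) + 2^(-3) + 2^(-4) + 2^(-4) + 2^(-5)
= 0.5 + 0.0625 + 0.125 + 0.125 + 0.0625 + 0.0625 + 0.03125
= 0.9688
Since 0.9688 ≤ 1, prefix-free code exists


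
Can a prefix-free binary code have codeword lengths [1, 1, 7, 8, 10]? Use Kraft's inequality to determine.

Kraft inequality: Σ 2^(-l_i) ≤ 1 for prefix-free code
Calculating: 2^(-1) + 2^(-1) + 2^(-7) + 2^(-8) + 2^(-10)
= 0.5 + 0.5 + 0.0078125 + 0.00390625 + 0.0009765625
= 1.0127
Since 1.0127 > 1, prefix-free code does not exist


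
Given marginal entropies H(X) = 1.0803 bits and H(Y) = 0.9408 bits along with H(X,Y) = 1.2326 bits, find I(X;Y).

I(X;Y) = H(X) + H(Y) - H(X,Y)
I(X;Y) = 1.0803 + 0.9408 - 1.2326 = 0.7885 bits


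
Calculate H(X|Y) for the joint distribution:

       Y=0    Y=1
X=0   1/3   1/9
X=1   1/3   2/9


H(X|Y) = Σ_y p(y) H(X|Y=y)
  p(Y=0) = 2/3, H(X|Y=0) = 1.0000
  p(Y=1) = 1/3, H(X|Y=1) = 0.9183
H(X|Y) = 0.6667×1.0000 + 0.3333×0.9183 = 0.9728 bits


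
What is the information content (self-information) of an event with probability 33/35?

Information content I(x) = -log₂(p(x))
I = -log₂(33/35) = -log₂(0.9429)
I = 0.0849 bits


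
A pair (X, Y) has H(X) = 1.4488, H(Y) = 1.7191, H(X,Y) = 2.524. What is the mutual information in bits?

I(X;Y) = H(X) + H(Y) - H(X,Y)
I(X;Y) = 1.4488 + 1.7191 - 2.524 = 0.6439 bits


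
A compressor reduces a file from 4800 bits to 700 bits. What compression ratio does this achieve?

Compression ratio = Original / Compressed
= 4800 / 700 = 6.86:1


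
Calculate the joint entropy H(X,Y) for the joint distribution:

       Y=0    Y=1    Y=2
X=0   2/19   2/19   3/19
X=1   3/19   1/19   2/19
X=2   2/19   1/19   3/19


H(X,Y) = -Σ p(x,y) log₂ p(x,y)
  p(0,0)=2/19: -0.1053 × log₂(0.1053) = 0.3419
  p(0,1)=2/19: -0.1053 × log₂(0.1053) = 0.3419
  p(0,2)=3/19: -0.1579 × log₂(0.1579) = 0.4205
  p(1,0)=3/19: -0.1579 × log₂(0.1579) = 0.4205
  p(1,1)=1/19: -0.0526 × log₂(0.0526) = 0.2236
  p(1,2)=2/19: -0.1053 × log₂(0.1053) = 0.3419
  p(2,0)=2/19: -0.1053 × log₂(0.1053) = 0.3419
  p(2,1)=1/19: -0.0526 × log₂(0.0526) = 0.2236
  p(2,2)=3/19: -0.1579 × log₂(0.1579) = 0.4205
H(X,Y) = 3.0761 bits


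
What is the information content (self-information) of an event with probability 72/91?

Information content I(x) = -log₂(p(x))
I = -log₂(72/91) = -log₂(0.7912)
I = 0.3379 bits


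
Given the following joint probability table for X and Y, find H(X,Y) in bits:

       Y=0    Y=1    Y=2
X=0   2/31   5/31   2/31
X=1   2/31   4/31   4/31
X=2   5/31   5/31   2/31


H(X,Y) = -Σ p(x,y) log₂ p(x,y)
  p(0,0)=2/31: -0.0645 × log₂(0.0645) = 0.2551
  p(0,1)=5/31: -0.1613 × log₂(0.1613) = 0.4246
  p(0,2)=2/31: -0.0645 × log₂(0.0645) = 0.2551
  p(1,0)=2/31: -0.0645 × log₂(0.0645) = 0.2551
  p(1,1)=4/31: -0.1290 × log₂(0.1290) = 0.3812
  p(1,2)=4/31: -0.1290 × log₂(0.1290) = 0.3812
  p(2,0)=5/31: -0.1613 × log₂(0.1613) = 0.4246
  p(2,1)=5/31: -0.1613 × log₂(0.1613) = 0.4246
  p(2,2)=2/31: -0.0645 × log₂(0.0645) = 0.2551
H(X,Y) = 3.0565 bits


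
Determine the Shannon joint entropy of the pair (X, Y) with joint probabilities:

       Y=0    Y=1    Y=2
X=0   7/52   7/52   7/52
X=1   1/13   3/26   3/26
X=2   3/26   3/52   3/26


H(X,Y) = -Σ p(x,y) log₂ p(x,y)
  p(0,0)=7/52: -0.1346 × log₂(0.1346) = 0.3895
  p(0,1)=7/52: -0.1346 × log₂(0.1346) = 0.3895
  p(0,2)=7/52: -0.1346 × log₂(0.1346) = 0.3895
  p(1,0)=1/13: -0.0769 × log₂(0.0769) = 0.2846
  p(1,1)=3/26: -0.1154 × log₂(0.1154) = 0.3595
  p(1,2)=3/26: -0.1154 × log₂(0.1154) = 0.3595
  p(2,0)=3/26: -0.1154 × log₂(0.1154) = 0.3595
  p(2,1)=3/52: -0.0577 × log₂(0.0577) = 0.2374
  p(2,2)=3/26: -0.1154 × log₂(0.1154) = 0.3595
H(X,Y) = 3.1284 bits


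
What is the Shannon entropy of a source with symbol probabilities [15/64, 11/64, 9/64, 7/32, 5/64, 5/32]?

H(X) = -Σ p(x) log₂ p(x)
  -15/64 × log₂(15/64) = 0.4906
  -11/64 × log₂(11/64) = 0.4367
  -9/64 × log₂(9/64) = 0.3980
  -7/32 × log₂(7/32) = 0.4796
  -5/64 × log₂(5/64) = 0.2873
  -5/32 × log₂(5/32) = 0.4184
H(X) = 2.5107 bits


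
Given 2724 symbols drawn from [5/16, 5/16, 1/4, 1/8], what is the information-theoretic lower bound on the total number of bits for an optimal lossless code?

Entropy H = 1.9238 bits/symbol
Minimum bits = H × n = 1.9238 × 2724
= 5240.42 bits


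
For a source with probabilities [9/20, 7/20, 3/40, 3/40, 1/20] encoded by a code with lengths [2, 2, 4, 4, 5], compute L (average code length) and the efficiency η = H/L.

Average length L = Σ p_i × l_i = 2.4500 bits
Entropy H = 1.8251 bits
Efficiency η = H/L × 100% = 74.50%


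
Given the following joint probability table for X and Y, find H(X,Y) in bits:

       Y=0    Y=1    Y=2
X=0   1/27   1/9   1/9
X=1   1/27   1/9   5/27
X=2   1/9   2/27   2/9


H(X,Y) = -Σ p(x,y) log₂ p(x,y)
  p(0,0)=1/27: -0.0370 × log₂(0.0370) = 0.1761
  p(0,1)=1/9: -0.1111 × log₂(0.1111) = 0.3522
  p(0,2)=1/9: -0.1111 × log₂(0.1111) = 0.3522
  p(1,0)=1/27: -0.0370 × log₂(0.0370) = 0.1761
  p(1,1)=1/9: -0.1111 × log₂(0.1111) = 0.3522
  p(1,2)=5/27: -0.1852 × log₂(0.1852) = 0.4505
  p(2,0)=1/9: -0.1111 × log₂(0.1111) = 0.3522
  p(2,1)=2/27: -0.0741 × log₂(0.0741) = 0.2781
  p(2,2)=2/9: -0.2222 × log₂(0.2222) = 0.4822
H(X,Y) = 2.9720 bits


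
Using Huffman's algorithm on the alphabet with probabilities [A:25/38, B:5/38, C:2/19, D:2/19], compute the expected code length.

Huffman tree construction:
Combine smallest probabilities repeatedly
Resulting codes:
  A: 1 (length 1)
  B: 00 (length 2)
  C: 010 (length 3)
  D: 011 (length 3)
Average length = Σ p(s) × length(s) = 1.5526 bits


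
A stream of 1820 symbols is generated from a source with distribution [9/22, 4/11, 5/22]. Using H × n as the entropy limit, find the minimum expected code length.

Entropy H = 1.5440 bits/symbol
Minimum bits = H × n = 1.5440 × 1820
= 2810.12 bits


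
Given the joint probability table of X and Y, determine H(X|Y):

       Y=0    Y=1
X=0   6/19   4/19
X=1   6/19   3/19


H(X|Y) = Σ_y p(y) H(X|Y=y)
  p(Y=0) = 12/19, H(X|Y=0) = 1.0000
  p(Y=1) = 7/19, H(X|Y=1) = 0.9852
H(X|Y) = 0.6316×1.0000 + 0.3684×0.9852 = 0.9946 bits


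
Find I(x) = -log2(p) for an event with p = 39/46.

Information content I(x) = -log₂(p(x))
I = -log₂(39/46) = -log₂(0.8478)
I = 0.2382 bits


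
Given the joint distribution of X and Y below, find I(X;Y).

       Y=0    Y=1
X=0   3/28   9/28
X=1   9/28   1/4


H(X) = 0.9852, H(Y) = 0.9852, H(X,Y) = 1.8979
I(X;Y) = H(X) + H(Y) - H(X,Y) = 0.0726 bits


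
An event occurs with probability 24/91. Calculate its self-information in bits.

Information content I(x) = -log₂(p(x))
I = -log₂(24/91) = -log₂(0.2637)
I = 1.9228 bits


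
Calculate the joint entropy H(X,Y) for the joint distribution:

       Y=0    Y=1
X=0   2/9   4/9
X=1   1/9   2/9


H(X,Y) = -Σ p(x,y) log₂ p(x,y)
  p(0,0)=2/9: -0.2222 × log₂(0.2222) = 0.4822
  p(0,1)=4/9: -0.4444 × log₂(0.4444) = 0.5200
  p(1,0)=1/9: -0.1111 × log₂(0.1111) = 0.3522
  p(1,1)=2/9: -0.2222 × log₂(0.2222) = 0.4822
H(X,Y) = 1.8366 bits


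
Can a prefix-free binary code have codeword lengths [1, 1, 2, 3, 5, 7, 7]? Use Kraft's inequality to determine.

Kraft inequality: Σ 2^(-l_i) ≤ 1 for prefix-free code
Calculating: 2^(-1) + 2^(-1) + 2^(-2) + 2^(-3) + 2^(-5) + 2^(-7) + 2^(-7)
= 0.5 + 0.5 + 0.25 + 0.125 + 0.03125 + 0.0078125 + 0.0078125
= 1.4219
Since 1.4219 > 1, prefix-free code does not exist


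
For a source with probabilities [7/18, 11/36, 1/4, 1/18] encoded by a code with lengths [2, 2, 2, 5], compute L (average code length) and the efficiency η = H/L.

Average length L = Σ p_i × l_i = 2.1667 bits
Entropy H = 1.7842 bits
Efficiency η = H/L × 100% = 82.35%


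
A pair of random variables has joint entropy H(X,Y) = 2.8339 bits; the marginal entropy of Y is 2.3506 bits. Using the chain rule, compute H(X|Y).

Chain rule: H(X,Y) = H(X|Y) + H(Y)
H(X|Y) = H(X,Y) - H(Y) = 2.8339 - 2.3506 = 0.4833 bits


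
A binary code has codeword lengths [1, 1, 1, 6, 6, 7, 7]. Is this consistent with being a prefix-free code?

Kraft inequality: Σ 2^(-l_i) ≤ 1 for prefix-free code
Calculating: 2^(-1) + 2^(-1) + 2^(-1) + 2^(-6) + 2^(-6) + 2^(-7) + 2^(-7)
= 0.5 + 0.5 + 0.5 + 0.015625 + 0.015625 + 0.0078125 + 0.0078125
= 1.5469
Since 1.5469 > 1, prefix-free code does not exist


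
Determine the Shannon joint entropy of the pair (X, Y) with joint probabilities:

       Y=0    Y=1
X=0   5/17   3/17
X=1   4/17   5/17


H(X,Y) = -Σ p(x,y) log₂ p(x,y)
  p(0,0)=5/17: -0.2941 × log₂(0.2941) = 0.5193
  p(0,1)=3/17: -0.1765 × log₂(0.1765) = 0.4416
  p(1,0)=4/17: -0.2353 × log₂(0.2353) = 0.4912
  p(1,1)=5/17: -0.2941 × log₂(0.2941) = 0.5193
H(X,Y) = 1.9713 bits


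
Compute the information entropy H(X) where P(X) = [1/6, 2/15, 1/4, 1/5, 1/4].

H(X) = -Σ p(x) log₂ p(x)
  -1/6 × log₂(1/6) = 0.4308
  -2/15 × log₂(2/15) = 0.3876
  -1/4 × log₂(1/4) = 0.5000
  -1/5 × log₂(1/5) = 0.4644
  -1/4 × log₂(1/4) = 0.5000
H(X) = 2.2828 bits


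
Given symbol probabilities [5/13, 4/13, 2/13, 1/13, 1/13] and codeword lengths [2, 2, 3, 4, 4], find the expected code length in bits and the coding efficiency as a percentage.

Average length L = Σ p_i × l_i = 2.4615 bits
Entropy H = 2.0382 bits
Efficiency η = H/L × 100% = 82.80%


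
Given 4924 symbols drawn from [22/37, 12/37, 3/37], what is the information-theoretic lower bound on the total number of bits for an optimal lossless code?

Entropy H = 1.2667 bits/symbol
Minimum bits = H × n = 1.2667 × 4924
= 6237.22 bits


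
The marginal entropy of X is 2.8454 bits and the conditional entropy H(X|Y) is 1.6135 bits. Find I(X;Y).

I(X;Y) = H(X) - H(X|Y)
I(X;Y) = 2.8454 - 1.6135 = 1.2319 bits


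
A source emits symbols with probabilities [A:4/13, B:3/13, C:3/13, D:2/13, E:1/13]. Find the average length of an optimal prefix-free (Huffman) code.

Huffman tree construction:
Combine smallest probabilities repeatedly
Resulting codes:
  A: 11 (length 2)
  B: 00 (length 2)
  C: 01 (length 2)
  D: 101 (length 3)
  E: 100 (length 3)
Average length = Σ p(s) × length(s) = 2.2308 bits


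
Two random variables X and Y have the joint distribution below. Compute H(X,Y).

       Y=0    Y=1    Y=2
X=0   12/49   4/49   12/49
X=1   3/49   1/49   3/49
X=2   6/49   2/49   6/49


H(X,Y) = -Σ p(x,y) log₂ p(x,y)
  p(0,0)=12/49: -0.2449 × log₂(0.2449) = 0.4971
  p(0,1)=4/49: -0.0816 × log₂(0.0816) = 0.2951
  p(0,2)=12/49: -0.2449 × log₂(0.2449) = 0.4971
  p(1,0)=3/49: -0.0612 × log₂(0.0612) = 0.2467
  p(1,1)=1/49: -0.0204 × log₂(0.0204) = 0.1146
  p(1,2)=3/49: -0.0612 × log₂(0.0612) = 0.2467
  p(2,0)=6/49: -0.1224 × log₂(0.1224) = 0.3710
  p(2,1)=2/49: -0.0408 × log₂(0.0408) = 0.1884
  p(2,2)=6/49: -0.1224 × log₂(0.1224) = 0.3710
H(X,Y) = 2.8276 bits


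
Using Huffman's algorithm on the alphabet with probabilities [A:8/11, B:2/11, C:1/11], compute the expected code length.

Huffman tree construction:
Combine smallest probabilities repeatedly
Resulting codes:
  A: 1 (length 1)
  B: 01 (length 2)
  C: 00 (length 2)
Average length = Σ p(s) × length(s) = 1.2727 bits


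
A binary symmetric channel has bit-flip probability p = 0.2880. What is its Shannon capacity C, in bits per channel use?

For BSC with error probability p:
C = 1 - H(p) where H(p) is binary entropy
H(0.2880) = -0.2880 × log₂(0.2880) - 0.7120 × log₂(0.7120)
H(p) = 0.8661
C = 1 - 0.8661 = 0.1339 bits/use


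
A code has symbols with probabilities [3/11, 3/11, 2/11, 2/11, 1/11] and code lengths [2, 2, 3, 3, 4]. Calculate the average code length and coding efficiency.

Average length L = Σ p_i × l_i = 2.5455 bits
Entropy H = 2.2313 bits
Efficiency η = H/L × 100% = 87.66%


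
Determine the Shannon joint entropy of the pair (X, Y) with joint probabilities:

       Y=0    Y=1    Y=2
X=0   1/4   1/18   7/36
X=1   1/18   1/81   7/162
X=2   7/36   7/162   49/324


H(X,Y) = -Σ p(x,y) log₂ p(x,y)
  p(0,0)=1/4: -0.2500 × log₂(0.2500) = 0.5000
  p(0,1)=1/18: -0.0556 × log₂(0.0556) = 0.2317
  p(0,2)=7/36: -0.1944 × log₂(0.1944) = 0.4594
  p(1,0)=1/18: -0.0556 × log₂(0.0556) = 0.2317
  p(1,1)=1/81: -0.0123 × log₂(0.0123) = 0.0783
  p(1,2)=7/162: -0.0432 × log₂(0.0432) = 0.1958
  p(2,0)=7/36: -0.1944 × log₂(0.1944) = 0.4594
  p(2,1)=7/162: -0.0432 × log₂(0.0432) = 0.1958
  p(2,2)=49/324: -0.1512 × log₂(0.1512) = 0.4121
H(X,Y) = 2.7642 bits


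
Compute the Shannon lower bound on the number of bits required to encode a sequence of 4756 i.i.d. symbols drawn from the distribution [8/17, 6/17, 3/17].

Entropy H = 1.4837 bits/symbol
Minimum bits = H × n = 1.4837 × 4756
= 7056.28 bits


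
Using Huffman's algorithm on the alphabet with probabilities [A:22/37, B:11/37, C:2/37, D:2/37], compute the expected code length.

Huffman tree construction:
Combine smallest probabilities repeatedly
Resulting codes:
  A: 1 (length 1)
  B: 01 (length 2)
  C: 000 (length 3)
  D: 001 (length 3)
Average length = Σ p(s) × length(s) = 1.5135 bits


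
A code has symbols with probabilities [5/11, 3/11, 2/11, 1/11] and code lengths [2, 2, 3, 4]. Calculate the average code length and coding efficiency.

Average length L = Σ p_i × l_i = 2.3636 bits
Entropy H = 1.7899 bits
Efficiency η = H/L × 100% = 75.73%


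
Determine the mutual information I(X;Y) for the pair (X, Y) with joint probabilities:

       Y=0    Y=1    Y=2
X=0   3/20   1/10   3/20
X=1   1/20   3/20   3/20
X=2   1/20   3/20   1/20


H(X) = 1.5589, H(Y) = 1.5589, H(X,Y) = 3.0332
I(X;Y) = H(X) + H(Y) - H(X,Y) = 0.0845 bits


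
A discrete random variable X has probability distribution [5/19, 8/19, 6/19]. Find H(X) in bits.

H(X) = -Σ p(x) log₂ p(x)
  -5/19 × log₂(5/19) = 0.5068
  -8/19 × log₂(8/19) = 0.5254
  -6/19 × log₂(6/19) = 0.5251
H(X) = 1.5574 bits


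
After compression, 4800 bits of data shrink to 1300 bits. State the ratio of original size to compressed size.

Compression ratio = Original / Compressed
= 4800 / 1300 = 3.69:1
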